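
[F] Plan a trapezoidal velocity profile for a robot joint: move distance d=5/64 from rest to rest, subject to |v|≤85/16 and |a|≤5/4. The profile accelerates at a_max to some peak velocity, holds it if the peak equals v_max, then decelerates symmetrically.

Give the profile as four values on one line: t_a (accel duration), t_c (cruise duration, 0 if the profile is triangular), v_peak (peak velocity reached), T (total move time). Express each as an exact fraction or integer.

t_a=1/4 t_c=0 v_peak=5/16 T=1/2

v_max²/a_max = (85/16)²/(5/4) = 1445/64
5/64 < 1445/64 ⇒ no cruise
v_peak = √(5/64·5/4) = √(25/256) = 5/16
t_a = (5/16)/(5/4) = 1/4; t_c = 0
T = 2·1/4 = 1/2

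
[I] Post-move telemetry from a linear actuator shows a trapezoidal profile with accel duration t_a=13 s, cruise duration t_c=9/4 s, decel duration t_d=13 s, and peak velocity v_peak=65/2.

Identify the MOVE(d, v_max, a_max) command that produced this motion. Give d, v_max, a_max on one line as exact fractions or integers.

d=3965/8 v_max=65/2 a_max=5/2

a_max = (65/2)/13 = 5/2
d_a = ½·65/2·13 = 845/4; d_c = 65/2·9/4 = 585/8
d = 2·845/4 + 585/8 = 3965/8
t_c = 9/4 > 0 so v_max = 65/2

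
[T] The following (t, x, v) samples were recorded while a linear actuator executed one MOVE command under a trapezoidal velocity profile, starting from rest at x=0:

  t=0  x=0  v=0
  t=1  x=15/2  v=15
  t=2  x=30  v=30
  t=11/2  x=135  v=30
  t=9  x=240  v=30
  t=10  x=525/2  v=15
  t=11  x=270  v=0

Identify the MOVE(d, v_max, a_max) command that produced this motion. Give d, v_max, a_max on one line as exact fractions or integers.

d=270 v_max=30 a_max=15

final state: t=11, x=270, v=0 → d = 270
a_max = (15−0)/(1−0) = 15
max v = 30 over t∈[2,9] → v_max = 30
check: 30·(2+7) = 270 ✓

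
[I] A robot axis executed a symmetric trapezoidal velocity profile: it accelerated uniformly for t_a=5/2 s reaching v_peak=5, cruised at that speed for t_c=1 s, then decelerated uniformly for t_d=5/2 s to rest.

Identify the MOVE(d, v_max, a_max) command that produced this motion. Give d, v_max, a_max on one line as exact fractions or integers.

a_max = 5/(5/2) = 2
d_a = ½·5·5/2 = 25/4; d_c = 5·1 = 5
d = 2·25/4 + 5 = 35/2
t_c = 1 > 0 so v_max = 5

d=35/2 v_max=5 a_max=2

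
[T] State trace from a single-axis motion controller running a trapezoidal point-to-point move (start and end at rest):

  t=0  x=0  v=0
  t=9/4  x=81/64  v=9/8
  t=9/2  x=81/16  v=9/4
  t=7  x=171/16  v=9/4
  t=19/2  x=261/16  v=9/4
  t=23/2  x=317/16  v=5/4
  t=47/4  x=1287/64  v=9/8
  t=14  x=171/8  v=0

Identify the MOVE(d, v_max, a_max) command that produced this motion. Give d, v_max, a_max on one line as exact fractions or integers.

final state: t=14, x=171/8, v=0 → d = 171/8
a_max = (9/8−0)/(9/4−0) = 1/2
max v = 9/4 over t∈[9/2,19/2] → v_max = 9/4
check: 9/4·(9/2+5) = 171/8 ✓

d=171/8 v_max=9/4 a_max=1/2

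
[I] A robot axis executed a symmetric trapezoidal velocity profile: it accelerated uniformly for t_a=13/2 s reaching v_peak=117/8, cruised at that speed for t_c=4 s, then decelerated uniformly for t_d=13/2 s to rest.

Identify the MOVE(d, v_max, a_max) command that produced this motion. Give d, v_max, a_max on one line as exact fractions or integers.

a_max = (117/8)/(13/2) = 9/4
d_a = ½·117/8·13/2 = 1521/32; d_c = 117/8·4 = 117/2
d = 2·1521/32 + 117/2 = 2457/16
t_c = 4 > 0 → v_max = v_peak = 117/8

d=2457/16 v_max=117/8 a_max=9/4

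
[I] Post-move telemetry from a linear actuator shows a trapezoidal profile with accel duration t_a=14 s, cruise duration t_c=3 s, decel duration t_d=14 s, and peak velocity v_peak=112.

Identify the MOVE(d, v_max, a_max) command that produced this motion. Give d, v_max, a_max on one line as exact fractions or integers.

a_max = 112/14 = 8
d_a = ½·112·14 = 784; d_c = 112·3 = 336
d = 2·784 + 336 = 1904
t_c = 3 > 0 ⇒ limit active, v_max = 112

d=1904 v_max=112 a_max=8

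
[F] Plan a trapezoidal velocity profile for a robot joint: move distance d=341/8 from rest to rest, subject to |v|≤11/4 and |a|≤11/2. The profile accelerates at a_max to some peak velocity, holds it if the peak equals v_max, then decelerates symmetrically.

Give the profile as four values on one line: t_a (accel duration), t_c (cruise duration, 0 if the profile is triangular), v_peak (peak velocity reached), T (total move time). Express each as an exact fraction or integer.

(v_max)²/a_max = (11/4)²/(11/2) = 11/8
341/8 ≥ 11/8 ⇒ cruise phase
t_a = (11/4)/(11/2) = 1/2; v_peak = 11/4
d_cruise = 341/8 − 11/8 = 165/4; t_c = (165/4)/(11/4) = 15
T = 2·1/2 + 15 = 16

t_a=1/2 t_c=15 v_peak=11/4 T=16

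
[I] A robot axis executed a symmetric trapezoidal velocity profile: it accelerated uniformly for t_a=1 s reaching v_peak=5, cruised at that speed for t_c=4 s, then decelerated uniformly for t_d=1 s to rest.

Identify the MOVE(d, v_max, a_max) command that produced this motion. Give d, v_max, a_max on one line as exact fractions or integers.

a_max = 5/1 = 5
d_a = ½·5·1 = 5/2; d_c = 5·4 = 20
d = 2·5/2 + 20 = 25
t_c = 4 > 0 so v_max = 5

d=25 v_max=5 a_max=5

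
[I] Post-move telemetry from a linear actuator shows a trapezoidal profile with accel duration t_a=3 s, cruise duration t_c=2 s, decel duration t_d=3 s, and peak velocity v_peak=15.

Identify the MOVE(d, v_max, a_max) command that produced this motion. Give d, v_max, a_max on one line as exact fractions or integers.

d=75 v_max=15 a_max=5

a_max = 15/3 = 5
d_a = ½·15·3 = 45/2; d_c = 15·2 = 30
d = 2·45/2 + 30 = 75
t_c = 2 > 0 so v_max = 15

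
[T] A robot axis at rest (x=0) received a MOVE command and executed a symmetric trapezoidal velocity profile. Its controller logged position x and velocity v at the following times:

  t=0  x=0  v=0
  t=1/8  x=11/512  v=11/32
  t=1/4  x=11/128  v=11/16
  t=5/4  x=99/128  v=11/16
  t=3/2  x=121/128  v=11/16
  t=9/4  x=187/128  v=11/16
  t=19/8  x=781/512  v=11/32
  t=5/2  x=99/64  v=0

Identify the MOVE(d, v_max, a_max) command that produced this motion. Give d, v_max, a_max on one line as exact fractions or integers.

d=99/64 v_max=11/16 a_max=11/4

final state: t=5/2, x=99/64, v=0 → d = 99/64
a_max = (11/32−0)/(1/8−0) = 11/4
max v = 11/16 over t∈[1/4,9/4] → v_max = 11/16
check: 11/16·(1/4+2) = 99/64 ✓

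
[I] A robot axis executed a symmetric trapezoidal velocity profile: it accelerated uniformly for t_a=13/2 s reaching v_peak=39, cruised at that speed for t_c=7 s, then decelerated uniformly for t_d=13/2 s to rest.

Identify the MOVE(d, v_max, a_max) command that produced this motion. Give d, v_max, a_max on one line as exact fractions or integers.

d=1053/2 v_max=39 a_max=6

a_max = 39/(13/2) = 6
d_a = ½·39·13/2 = 507/4; d_c = 39·7 = 273
d = 2·507/4 + 273 = 1053/2
t_c = 7 > 0 so v_max = 39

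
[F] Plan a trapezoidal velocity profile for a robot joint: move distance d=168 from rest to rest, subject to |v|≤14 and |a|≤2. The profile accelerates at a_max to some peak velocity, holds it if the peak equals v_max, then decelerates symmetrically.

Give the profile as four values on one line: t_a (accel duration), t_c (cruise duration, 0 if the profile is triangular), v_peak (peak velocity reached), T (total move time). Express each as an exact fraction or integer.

t_a=7 t_c=5 v_peak=14 T=19

(v_max)²/a_max = 14²/2 = 98
168 ≥ 98 → trapezoidal
t_a = 14/2 = 7; v_peak = 14
d_cruise = 168 − 98 = 70; t_c = 70/14 = 5
T = 2·7 + 5 = 19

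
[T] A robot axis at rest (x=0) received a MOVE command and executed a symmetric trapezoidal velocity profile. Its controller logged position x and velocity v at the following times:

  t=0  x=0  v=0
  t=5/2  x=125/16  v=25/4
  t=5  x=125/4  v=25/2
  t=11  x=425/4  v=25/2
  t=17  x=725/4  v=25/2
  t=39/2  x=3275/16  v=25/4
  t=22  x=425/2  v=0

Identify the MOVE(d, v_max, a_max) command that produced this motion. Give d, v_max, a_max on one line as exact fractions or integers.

final state: t=22, x=425/2, v=0 → d = 425/2
a_max = (25/4−0)/(5/2−0) = 5/2
max v = 25/2 over t∈[5,17] → v_max = 25/2
check: 25/2·(5+12) = 425/2 ✓

d=425/2 v_max=25/2 a_max=5/2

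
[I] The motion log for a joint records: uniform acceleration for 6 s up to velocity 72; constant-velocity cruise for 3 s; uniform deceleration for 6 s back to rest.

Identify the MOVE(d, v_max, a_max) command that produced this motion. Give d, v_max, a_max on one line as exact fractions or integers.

d=648 v_max=72 a_max=12

a_max = 72/6 = 12
d_a = ½·72·6 = 216; d_c = 72·3 = 216
d = 2·216 + 216 = 648
t_c = 3 > 0 → v_max = v_peak = 72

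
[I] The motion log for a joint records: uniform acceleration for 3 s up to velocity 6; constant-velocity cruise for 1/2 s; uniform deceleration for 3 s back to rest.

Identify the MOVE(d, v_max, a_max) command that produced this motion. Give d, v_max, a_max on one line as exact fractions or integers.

d=21 v_max=6 a_max=2

a_max = 6/3 = 2
d_a = ½·6·3 = 9; d_c = 6·1/2 = 3
d = 2·9 + 3 = 21
t_c = 1/2 > 0 ⇒ limit active, v_max = 6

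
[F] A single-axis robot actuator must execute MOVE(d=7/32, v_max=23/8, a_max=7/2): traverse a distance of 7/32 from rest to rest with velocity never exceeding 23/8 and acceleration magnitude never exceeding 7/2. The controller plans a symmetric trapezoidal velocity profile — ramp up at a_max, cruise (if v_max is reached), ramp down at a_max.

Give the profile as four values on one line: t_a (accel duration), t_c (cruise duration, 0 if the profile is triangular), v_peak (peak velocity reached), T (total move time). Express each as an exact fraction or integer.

t_a=1/4 t_c=0 v_peak=7/8 T=1/2

v_max²/a_max = (23/8)²/(7/2) = 529/224
7/32 < 529/224 ⇒ no cruise
v_peak = √(7/32·7/2) = √(49/64) = 7/8
t_a = (7/8)/(7/2) = 1/4; t_c = 0
T = 2·1/4 = 1/2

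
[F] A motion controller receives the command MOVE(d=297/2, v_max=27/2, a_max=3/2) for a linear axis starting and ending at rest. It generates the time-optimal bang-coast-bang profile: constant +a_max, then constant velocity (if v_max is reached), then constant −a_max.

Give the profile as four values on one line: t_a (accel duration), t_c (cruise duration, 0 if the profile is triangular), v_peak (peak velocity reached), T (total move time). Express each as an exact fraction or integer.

vₘ²/aₘ = (27/2)²/(3/2) = 243/2
297/2 ≥ 243/2 so v_max reached
t_a = (27/2)/(3/2) = 9; v_peak = 27/2
d_cruise = 297/2 − 243/2 = 27; t_c = 27/(27/2) = 2
T = 2·9 + 2 = 20

t_a=9 t_c=2 v_peak=27/2 T=20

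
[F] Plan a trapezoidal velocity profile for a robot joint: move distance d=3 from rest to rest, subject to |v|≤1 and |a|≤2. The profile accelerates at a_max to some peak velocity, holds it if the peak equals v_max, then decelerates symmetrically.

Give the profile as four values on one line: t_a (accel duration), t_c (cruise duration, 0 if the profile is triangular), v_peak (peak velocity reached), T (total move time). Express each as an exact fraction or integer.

t_a=1/2 t_c=5/2 v_peak=1 T=7/2

(v_max)²/a_max = 1²/2 = 1/2
3 ≥ 1/2 so v_max reached
t_a = 1/2; v_peak = 1
d_cruise = 3 − 1/2 = 5/2; t_c = (5/2)/1 = 5/2
T = 2·1/2 + 5/2 = 7/2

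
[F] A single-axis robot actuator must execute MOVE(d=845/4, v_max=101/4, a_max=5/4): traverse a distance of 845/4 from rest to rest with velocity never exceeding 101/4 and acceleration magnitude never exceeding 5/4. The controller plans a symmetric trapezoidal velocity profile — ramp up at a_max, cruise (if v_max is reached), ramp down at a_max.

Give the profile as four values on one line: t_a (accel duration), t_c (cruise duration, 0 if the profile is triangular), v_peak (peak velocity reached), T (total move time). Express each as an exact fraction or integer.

vₘ²/aₘ = (101/4)²/(5/4) = 10201/20
845/4 < 10201/20 so t_c = 0
v_peak = √(845/4·5/4) = √(4225/16) = 65/4
t_a = (65/4)/(5/4) = 13; t_c = 0
T = 2·13 = 26

t_a=13 t_c=0 v_peak=65/4 T=26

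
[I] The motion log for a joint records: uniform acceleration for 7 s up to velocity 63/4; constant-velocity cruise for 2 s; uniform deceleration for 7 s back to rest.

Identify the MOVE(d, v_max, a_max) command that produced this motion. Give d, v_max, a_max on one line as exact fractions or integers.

d=567/4 v_max=63/4 a_max=9/4

a_max = (63/4)/7 = 9/4
d_a = ½·63/4·7 = 441/8; d_c = 63/4·2 = 63/2
d = 2·441/8 + 63/2 = 567/4
t_c = 2 > 0 ⇒ limit active, v_max = 63/4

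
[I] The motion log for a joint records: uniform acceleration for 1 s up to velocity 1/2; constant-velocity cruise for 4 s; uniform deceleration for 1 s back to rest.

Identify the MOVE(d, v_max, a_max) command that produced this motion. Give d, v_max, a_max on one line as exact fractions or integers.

a_max = (1/2)/1 = 1/2
d_a = ½·1/2·1 = 1/4; d_c = 1/2·4 = 2
d = 2·1/4 + 2 = 5/2
t_c = 4 > 0 so v_max = 1/2

d=5/2 v_max=1/2 a_max=1/2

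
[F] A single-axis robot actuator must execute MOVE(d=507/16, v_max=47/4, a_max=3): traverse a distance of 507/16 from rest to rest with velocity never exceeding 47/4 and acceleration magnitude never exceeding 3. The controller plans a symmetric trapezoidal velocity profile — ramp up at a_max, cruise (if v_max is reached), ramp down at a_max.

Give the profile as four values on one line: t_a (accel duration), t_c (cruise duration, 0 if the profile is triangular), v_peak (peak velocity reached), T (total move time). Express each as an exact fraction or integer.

(v_max)²/a_max = (47/4)²/3 = 2209/48
507/16 < 2209/48 → triangular
v_peak = √(507/16·3) = √(1521/16) = 39/4
t_a = (39/4)/3 = 13/4; t_c = 0
T = 2·13/4 = 13/2

t_a=13/4 t_c=0 v_peak=39/4 T=13/2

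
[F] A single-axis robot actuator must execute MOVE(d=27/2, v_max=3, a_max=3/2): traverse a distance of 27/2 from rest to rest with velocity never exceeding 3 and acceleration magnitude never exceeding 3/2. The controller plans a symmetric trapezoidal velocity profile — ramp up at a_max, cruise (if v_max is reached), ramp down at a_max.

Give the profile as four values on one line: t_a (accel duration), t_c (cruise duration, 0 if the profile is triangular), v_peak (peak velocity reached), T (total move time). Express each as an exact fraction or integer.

t_a=2 t_c=5/2 v_peak=3 T=13/2

(v_max)²/a_max = 3²/(3/2) = 6
27/2 ≥ 6 so v_max reached
t_a = 3/(3/2) = 2; v_peak = 3
d_cruise = 27/2 − 6 = 15/2; t_c = (15/2)/3 = 5/2
T = 2·2 + 5/2 = 13/2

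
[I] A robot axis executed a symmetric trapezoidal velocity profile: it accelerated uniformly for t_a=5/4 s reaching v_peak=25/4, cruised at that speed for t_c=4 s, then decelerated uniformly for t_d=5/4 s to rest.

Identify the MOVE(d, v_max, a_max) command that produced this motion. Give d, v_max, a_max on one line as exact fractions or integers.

a_max = (25/4)/(5/4) = 5
d_a = ½·25/4·5/4 = 125/32; d_c = 25/4·4 = 25
d = 2·125/32 + 25 = 525/16
t_c = 4 > 0 → v_max = v_peak = 25/4

d=525/16 v_max=25/4 a_max=5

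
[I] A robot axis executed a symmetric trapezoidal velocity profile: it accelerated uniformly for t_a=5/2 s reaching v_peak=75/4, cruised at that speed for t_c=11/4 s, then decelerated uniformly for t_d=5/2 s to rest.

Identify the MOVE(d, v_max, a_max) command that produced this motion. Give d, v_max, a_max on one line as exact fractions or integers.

d=1575/16 v_max=75/4 a_max=15/2

a_max = (75/4)/(5/2) = 15/2
d_a = ½·75/4·5/2 = 375/16; d_c = 75/4·11/4 = 825/16
d = 2·375/16 + 825/16 = 1575/16
t_c = 11/4 > 0 ⇒ limit active, v_max = 75/4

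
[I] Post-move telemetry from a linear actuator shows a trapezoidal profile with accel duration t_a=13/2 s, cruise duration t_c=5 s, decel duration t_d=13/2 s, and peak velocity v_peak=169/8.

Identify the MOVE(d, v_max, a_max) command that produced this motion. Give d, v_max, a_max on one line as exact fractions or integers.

a_max = (169/8)/(13/2) = 13/4
d_a = ½·169/8·13/2 = 2197/32; d_c = 169/8·5 = 845/8
d = 2·2197/32 + 845/8 = 3887/16
t_c = 5 > 0 → v_max = v_peak = 169/8

d=3887/16 v_max=169/8 a_max=13/4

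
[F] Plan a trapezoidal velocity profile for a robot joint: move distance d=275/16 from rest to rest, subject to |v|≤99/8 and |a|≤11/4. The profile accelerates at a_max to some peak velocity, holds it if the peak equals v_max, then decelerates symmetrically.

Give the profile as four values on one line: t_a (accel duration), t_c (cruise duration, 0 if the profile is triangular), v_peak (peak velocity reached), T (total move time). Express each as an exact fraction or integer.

(v_max)²/a_max = (99/8)²/(11/4) = 891/16
275/16 < 891/16 ⇒ no cruise
v_peak = √(275/16·11/4) = √(3025/64) = 55/8
t_a = (55/8)/(11/4) = 5/2; t_c = 0
T = 2·5/2 = 5

t_a=5/2 t_c=0 v_peak=55/8 T=5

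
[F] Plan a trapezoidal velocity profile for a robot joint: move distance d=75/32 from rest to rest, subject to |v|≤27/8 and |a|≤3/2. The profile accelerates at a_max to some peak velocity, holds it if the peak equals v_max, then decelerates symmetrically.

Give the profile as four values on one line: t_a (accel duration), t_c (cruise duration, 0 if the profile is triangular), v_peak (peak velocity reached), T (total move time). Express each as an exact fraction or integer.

t_a=5/4 t_c=0 v_peak=15/8 T=5/2

v_max²/a_max = (27/8)²/(3/2) = 243/32
75/32 < 243/32 so t_c = 0
v_peak = √(75/32·3/2) = √(225/64) = 15/8
t_a = (15/8)/(3/2) = 5/4; t_c = 0
T = 2·5/4 = 5/2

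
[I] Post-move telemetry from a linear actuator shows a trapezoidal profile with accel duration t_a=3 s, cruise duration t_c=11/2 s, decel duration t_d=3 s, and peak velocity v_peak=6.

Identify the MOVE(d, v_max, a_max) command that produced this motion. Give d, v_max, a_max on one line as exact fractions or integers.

a_max = 6/3 = 2
d_a = ½·6·3 = 9; d_c = 6·11/2 = 33
d = 2·9 + 33 = 51
t_c = 11/2 > 0 so v_max = 6

d=51 v_max=6 a_max=2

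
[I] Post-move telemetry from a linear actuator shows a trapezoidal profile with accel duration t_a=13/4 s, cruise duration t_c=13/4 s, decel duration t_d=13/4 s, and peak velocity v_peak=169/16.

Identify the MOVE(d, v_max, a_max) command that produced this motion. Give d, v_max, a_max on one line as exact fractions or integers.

d=2197/32 v_max=169/16 a_max=13/4

a_max = (169/16)/(13/4) = 13/4
d_a = ½·169/16·13/4 = 2197/128; d_c = 169/16·13/4 = 2197/64
d = 2·2197/128 + 2197/64 = 2197/32
t_c = 13/4 > 0 so v_max = 169/16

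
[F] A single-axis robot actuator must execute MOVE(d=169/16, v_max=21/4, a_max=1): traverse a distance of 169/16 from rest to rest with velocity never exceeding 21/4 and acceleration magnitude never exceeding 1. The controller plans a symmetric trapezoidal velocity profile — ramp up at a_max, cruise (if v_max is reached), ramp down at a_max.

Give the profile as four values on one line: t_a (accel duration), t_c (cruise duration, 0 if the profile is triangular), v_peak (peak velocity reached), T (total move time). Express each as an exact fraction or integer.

(v_max)²/a_max = (21/4)²/1 = 441/16
169/16 < 441/16 → triangular
v_peak = √(169/16·1) = √(169/16) = 13/4
t_a = (13/4)/1 = 13/4; t_c = 0
T = 2·13/4 = 13/2

t_a=13/4 t_c=0 v_peak=13/4 T=13/2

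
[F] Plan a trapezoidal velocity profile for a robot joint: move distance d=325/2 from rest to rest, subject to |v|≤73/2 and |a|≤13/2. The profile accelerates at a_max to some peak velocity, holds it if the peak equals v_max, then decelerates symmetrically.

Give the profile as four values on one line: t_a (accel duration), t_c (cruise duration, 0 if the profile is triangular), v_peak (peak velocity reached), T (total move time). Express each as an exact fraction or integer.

t_a=5 t_c=0 v_peak=65/2 T=10

(v_max)²/a_max = (73/2)²/(13/2) = 5329/26
325/2 < 5329/26 → triangular
v_peak = √(325/2·13/2) = √(4225/4) = 65/2
t_a = (65/2)/(13/2) = 5; t_c = 0
T = 2·5 = 10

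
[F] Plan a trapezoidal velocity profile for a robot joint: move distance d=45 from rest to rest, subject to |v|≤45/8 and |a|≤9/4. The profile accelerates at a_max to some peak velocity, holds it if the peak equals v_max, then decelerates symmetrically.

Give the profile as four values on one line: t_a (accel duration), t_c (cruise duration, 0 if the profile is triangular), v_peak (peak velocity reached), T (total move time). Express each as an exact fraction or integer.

t_a=5/2 t_c=11/2 v_peak=45/8 T=21/2

v_max²/a_max = (45/8)²/(9/4) = 225/16
45 ≥ 225/16 ⇒ cruise phase
t_a = (45/8)/(9/4) = 5/2; v_peak = 45/8
d_cruise = 45 − 225/16 = 495/16; t_c = (495/16)/(45/8) = 11/2
T = 2·5/2 + 11/2 = 21/2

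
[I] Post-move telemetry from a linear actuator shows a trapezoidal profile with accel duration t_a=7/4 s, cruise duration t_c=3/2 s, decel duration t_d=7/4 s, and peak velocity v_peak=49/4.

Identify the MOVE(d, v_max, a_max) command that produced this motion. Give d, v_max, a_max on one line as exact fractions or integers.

d=637/16 v_max=49/4 a_max=7

a_max = (49/4)/(7/4) = 7
d_a = ½·49/4·7/4 = 343/32; d_c = 49/4·3/2 = 147/8
d = 2·343/32 + 147/8 = 637/16
t_c = 3/2 > 0 ⇒ limit active, v_max = 49/4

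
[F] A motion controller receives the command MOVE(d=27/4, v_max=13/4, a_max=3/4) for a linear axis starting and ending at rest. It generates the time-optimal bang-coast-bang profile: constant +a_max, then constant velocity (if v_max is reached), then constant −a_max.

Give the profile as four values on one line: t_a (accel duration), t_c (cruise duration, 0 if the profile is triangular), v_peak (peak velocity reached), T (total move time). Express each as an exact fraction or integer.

t_a=3 t_c=0 v_peak=9/4 T=6

vₘ²/aₘ = (13/4)²/(3/4) = 169/12
27/4 < 169/12 so t_c = 0
v_peak = √(27/4·3/4) = √(81/16) = 9/4
t_a = (9/4)/(3/4) = 3; t_c = 0
T = 2·3 = 6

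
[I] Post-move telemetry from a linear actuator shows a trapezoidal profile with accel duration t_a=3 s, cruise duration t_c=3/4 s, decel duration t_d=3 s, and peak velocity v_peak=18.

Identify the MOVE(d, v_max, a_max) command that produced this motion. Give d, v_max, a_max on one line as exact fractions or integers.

d=135/2 v_max=18 a_max=6

a_max = 18/3 = 6
d_a = ½·18·3 = 27; d_c = 18·3/4 = 27/2
d = 2·27 + 27/2 = 135/2
t_c = 3/4 > 0 → v_max = v_peak = 18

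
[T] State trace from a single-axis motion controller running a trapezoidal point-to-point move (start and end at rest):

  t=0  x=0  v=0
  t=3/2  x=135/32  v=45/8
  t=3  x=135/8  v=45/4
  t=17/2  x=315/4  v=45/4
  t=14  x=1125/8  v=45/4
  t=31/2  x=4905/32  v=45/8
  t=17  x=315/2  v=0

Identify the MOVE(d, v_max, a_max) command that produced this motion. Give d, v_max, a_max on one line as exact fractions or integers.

final state: t=17, x=315/2, v=0 → d = 315/2
a_max = (45/8−0)/(3/2−0) = 15/4
max v = 45/4 over t∈[3,14] → v_max = 45/4
check: 45/4·(3+11) = 315/2 ✓

d=315/2 v_max=45/4 a_max=15/4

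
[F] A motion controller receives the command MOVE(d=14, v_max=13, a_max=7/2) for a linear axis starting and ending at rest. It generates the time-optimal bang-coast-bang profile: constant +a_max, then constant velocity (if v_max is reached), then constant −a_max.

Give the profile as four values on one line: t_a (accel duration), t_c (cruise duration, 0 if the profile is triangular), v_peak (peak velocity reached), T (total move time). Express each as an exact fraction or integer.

t_a=2 t_c=0 v_peak=7 T=4

v_max²/a_max = 13²/(7/2) = 338/7
14 < 338/7 ⇒ no cruise
v_peak = √(14·7/2) = √49 = 7
t_a = 7/(7/2) = 2; t_c = 0
T = 2·2 = 4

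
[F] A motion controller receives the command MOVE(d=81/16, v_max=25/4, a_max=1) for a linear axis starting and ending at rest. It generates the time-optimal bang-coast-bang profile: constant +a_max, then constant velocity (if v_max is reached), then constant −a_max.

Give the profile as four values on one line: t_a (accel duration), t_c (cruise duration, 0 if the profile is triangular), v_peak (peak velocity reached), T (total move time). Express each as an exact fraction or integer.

t_a=9/4 t_c=0 v_peak=9/4 T=9/2

vₘ²/aₘ = (25/4)²/1 = 625/16
81/16 < 625/16 so t_c = 0
v_peak = √(81/16·1) = √(81/16) = 9/4
t_a = (9/4)/1 = 9/4; t_c = 0
T = 2·9/4 = 9/2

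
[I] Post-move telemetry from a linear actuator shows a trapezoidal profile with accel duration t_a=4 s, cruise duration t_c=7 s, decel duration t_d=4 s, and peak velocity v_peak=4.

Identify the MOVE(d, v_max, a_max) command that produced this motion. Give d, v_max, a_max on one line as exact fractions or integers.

a_max = 4/4 = 1
d_a = ½·4·4 = 8; d_c = 4·7 = 28
d = 2·8 + 28 = 44
t_c = 7 > 0 → v_max = v_peak = 4

d=44 v_max=4 a_max=1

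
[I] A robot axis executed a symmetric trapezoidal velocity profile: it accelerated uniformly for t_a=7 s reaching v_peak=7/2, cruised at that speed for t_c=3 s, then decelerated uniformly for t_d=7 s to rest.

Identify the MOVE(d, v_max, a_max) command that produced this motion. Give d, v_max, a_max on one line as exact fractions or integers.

a_max = (7/2)/7 = 1/2
d_a = ½·7/2·7 = 49/4; d_c = 7/2·3 = 21/2
d = 2·49/4 + 21/2 = 35
t_c = 3 > 0 so v_max = 7/2

d=35 v_max=7/2 a_max=1/2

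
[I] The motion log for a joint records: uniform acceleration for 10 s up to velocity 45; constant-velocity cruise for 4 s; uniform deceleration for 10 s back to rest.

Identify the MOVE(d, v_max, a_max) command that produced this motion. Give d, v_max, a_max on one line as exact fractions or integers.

d=630 v_max=45 a_max=9/2

a_max = 45/10 = 9/2
d_a = ½·45·10 = 225; d_c = 45·4 = 180
d = 2·225 + 180 = 630
t_c = 4 > 0 → v_max = v_peak = 45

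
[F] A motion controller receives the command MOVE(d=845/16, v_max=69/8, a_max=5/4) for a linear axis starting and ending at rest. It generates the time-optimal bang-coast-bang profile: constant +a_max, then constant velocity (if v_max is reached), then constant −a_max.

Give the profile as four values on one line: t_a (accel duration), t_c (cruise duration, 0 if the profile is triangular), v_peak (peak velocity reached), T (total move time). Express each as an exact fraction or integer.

t_a=13/2 t_c=0 v_peak=65/8 T=13

v_max²/a_max = (69/8)²/(5/4) = 4761/80
845/16 < 4761/80 ⇒ no cruise
v_peak = √(845/16·5/4) = √(4225/64) = 65/8
t_a = (65/8)/(5/4) = 13/2; t_c = 0
T = 2·13/2 = 13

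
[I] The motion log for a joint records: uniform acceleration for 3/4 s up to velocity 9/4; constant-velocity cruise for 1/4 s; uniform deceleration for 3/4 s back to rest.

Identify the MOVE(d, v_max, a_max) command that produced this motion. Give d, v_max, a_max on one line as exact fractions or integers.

d=9/4 v_max=9/4 a_max=3

a_max = (9/4)/(3/4) = 3
d_a = ½·9/4·3/4 = 27/32; d_c = 9/4·1/4 = 9/16
d = 2·27/32 + 9/16 = 9/4
t_c = 1/4 > 0 so v_max = 9/4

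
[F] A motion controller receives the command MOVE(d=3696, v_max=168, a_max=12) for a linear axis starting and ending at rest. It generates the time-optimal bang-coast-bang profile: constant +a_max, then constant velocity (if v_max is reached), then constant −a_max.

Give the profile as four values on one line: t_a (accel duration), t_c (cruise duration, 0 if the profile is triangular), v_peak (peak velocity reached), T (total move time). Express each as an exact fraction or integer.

vₘ²/aₘ = 168²/12 = 2352
3696 ≥ 2352 → trapezoidal
t_a = 168/12 = 14; v_peak = 168
d_cruise = 3696 − 2352 = 1344; t_c = 1344/168 = 8
T = 2·14 + 8 = 36

t_a=14 t_c=8 v_peak=168 T=36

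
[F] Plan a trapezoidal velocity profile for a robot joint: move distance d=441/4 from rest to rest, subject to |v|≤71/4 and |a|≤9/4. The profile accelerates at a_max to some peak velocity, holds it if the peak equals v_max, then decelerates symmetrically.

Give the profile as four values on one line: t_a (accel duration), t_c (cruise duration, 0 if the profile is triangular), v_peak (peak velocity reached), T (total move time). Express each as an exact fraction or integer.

(v_max)²/a_max = (71/4)²/(9/4) = 5041/36
441/4 < 5041/36 so t_c = 0
v_peak = √(441/4·9/4) = √(3969/16) = 63/4
t_a = (63/4)/(9/4) = 7; t_c = 0
T = 2·7 = 14

t_a=7 t_c=0 v_peak=63/4 T=14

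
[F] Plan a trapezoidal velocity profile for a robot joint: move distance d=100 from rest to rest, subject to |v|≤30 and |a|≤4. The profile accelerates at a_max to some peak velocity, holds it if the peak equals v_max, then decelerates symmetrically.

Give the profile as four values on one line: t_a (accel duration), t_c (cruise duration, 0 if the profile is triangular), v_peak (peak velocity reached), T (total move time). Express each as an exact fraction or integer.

t_a=5 t_c=0 v_peak=20 T=10

vₘ²/aₘ = 30²/4 = 225
100 < 225 → triangular
v_peak = √(100·4) = √400 = 20
t_a = 20/4 = 5; t_c = 0
T = 2·5 = 10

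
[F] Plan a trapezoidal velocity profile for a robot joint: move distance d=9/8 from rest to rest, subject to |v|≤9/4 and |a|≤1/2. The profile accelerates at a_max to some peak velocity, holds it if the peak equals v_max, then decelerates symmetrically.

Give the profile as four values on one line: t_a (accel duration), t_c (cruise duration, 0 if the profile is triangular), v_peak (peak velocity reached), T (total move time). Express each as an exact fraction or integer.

vₘ²/aₘ = (9/4)²/(1/2) = 81/8
9/8 < 81/8 → triangular
v_peak = √(9/8·1/2) = √(9/16) = 3/4
t_a = (3/4)/(1/2) = 3/2; t_c = 0
T = 2·3/2 = 3

t_a=3/2 t_c=0 v_peak=3/4 T=3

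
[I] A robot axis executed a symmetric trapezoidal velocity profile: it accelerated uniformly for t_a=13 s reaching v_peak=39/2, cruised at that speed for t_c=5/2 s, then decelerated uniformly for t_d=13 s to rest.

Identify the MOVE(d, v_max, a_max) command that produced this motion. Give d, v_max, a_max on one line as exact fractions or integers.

a_max = (39/2)/13 = 3/2
d_a = ½·39/2·13 = 507/4; d_c = 39/2·5/2 = 195/4
d = 2·507/4 + 195/4 = 1209/4
t_c = 5/2 > 0 → v_max = v_peak = 39/2

d=1209/4 v_max=39/2 a_max=3/2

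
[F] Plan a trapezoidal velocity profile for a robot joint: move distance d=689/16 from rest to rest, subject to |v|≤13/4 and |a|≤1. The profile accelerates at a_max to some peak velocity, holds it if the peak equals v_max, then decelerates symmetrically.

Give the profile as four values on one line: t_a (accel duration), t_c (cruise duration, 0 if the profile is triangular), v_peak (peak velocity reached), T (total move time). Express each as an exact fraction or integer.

v_max²/a_max = (13/4)²/1 = 169/16
689/16 ≥ 169/16 so v_max reached
t_a = (13/4)/1 = 13/4; v_peak = 13/4
d_cruise = 689/16 − 169/16 = 65/2; t_c = (65/2)/(13/4) = 10
T = 2·13/4 + 10 = 33/2

t_a=13/4 t_c=10 v_peak=13/4 T=33/2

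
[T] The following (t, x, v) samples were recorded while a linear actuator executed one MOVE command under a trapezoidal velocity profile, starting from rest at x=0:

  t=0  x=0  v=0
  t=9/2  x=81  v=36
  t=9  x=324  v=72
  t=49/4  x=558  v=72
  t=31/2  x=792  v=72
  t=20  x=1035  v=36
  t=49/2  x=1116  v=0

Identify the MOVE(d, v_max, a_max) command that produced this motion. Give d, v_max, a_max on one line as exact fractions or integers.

final state: t=49/2, x=1116, v=0 → d = 1116
a_max = (36−0)/(9/2−0) = 8
max v = 72 over t∈[9,31/2] → v_max = 72
check: 72·(9+13/2) = 1116 ✓

d=1116 v_max=72 a_max=8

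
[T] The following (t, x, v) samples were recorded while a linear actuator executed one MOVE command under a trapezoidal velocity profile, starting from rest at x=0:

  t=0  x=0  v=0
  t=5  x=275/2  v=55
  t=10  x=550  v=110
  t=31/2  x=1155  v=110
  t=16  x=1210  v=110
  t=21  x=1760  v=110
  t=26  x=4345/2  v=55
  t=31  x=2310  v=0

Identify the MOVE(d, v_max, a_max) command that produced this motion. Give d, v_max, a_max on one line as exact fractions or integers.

d=2310 v_max=110 a_max=11

final state: t=31, x=2310, v=0 → d = 2310
a_max = (55−0)/(5−0) = 11
max v = 110 over t∈[10,21] → v_max = 110
check: 110·(10+11) = 2310 ✓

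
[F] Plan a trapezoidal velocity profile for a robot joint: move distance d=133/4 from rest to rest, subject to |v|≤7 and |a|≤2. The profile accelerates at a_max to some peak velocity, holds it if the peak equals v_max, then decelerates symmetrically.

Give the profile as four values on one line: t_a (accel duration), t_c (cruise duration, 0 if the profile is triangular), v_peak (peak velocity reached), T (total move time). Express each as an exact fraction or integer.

v_max²/a_max = 7²/2 = 49/2
133/4 ≥ 49/2 so v_max reached
t_a = 7/2; v_peak = 7
d_cruise = 133/4 − 49/2 = 35/4; t_c = (35/4)/7 = 5/4
T = 2·7/2 + 5/4 = 33/4

t_a=7/2 t_c=5/4 v_peak=7 T=33/4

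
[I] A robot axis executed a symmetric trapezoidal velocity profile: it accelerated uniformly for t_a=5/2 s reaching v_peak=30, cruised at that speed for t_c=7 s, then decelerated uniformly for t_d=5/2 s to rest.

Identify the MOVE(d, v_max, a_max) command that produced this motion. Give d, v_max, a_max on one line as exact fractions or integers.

a_max = 30/(5/2) = 12
d_a = ½·30·5/2 = 75/2; d_c = 30·7 = 210
d = 2·75/2 + 210 = 285
t_c = 7 > 0 so v_max = 30

d=285 v_max=30 a_max=12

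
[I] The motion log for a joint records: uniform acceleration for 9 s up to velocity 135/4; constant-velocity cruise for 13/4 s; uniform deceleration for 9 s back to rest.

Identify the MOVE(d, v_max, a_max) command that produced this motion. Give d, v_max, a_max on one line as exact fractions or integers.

d=6615/16 v_max=135/4 a_max=15/4

a_max = (135/4)/9 = 15/4
d_a = ½·135/4·9 = 1215/8; d_c = 135/4·13/4 = 1755/16
d = 2·1215/8 + 1755/16 = 6615/16
t_c = 13/4 > 0 so v_max = 135/4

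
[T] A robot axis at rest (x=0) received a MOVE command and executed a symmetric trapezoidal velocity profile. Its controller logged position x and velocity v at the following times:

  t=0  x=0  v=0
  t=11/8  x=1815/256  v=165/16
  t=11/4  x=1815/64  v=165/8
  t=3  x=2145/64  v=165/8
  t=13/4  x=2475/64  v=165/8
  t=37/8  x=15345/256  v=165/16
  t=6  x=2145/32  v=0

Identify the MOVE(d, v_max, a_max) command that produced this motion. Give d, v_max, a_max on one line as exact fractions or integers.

d=2145/32 v_max=165/8 a_max=15/2

final state: t=6, x=2145/32, v=0 → d = 2145/32
a_max = (165/16−0)/(11/8−0) = 15/2
max v = 165/8 over t∈[11/4,13/4] → v_max = 165/8
check: 165/8·(11/4+1/2) = 2145/32 ✓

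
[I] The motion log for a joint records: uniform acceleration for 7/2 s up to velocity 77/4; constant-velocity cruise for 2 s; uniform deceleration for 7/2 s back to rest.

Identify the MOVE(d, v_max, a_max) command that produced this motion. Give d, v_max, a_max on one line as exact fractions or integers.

d=847/8 v_max=77/4 a_max=11/2

a_max = (77/4)/(7/2) = 11/2
d_a = ½·77/4·7/2 = 539/16; d_c = 77/4·2 = 77/2
d = 2·539/16 + 77/2 = 847/8
t_c = 2 > 0 ⇒ limit active, v_max = 77/4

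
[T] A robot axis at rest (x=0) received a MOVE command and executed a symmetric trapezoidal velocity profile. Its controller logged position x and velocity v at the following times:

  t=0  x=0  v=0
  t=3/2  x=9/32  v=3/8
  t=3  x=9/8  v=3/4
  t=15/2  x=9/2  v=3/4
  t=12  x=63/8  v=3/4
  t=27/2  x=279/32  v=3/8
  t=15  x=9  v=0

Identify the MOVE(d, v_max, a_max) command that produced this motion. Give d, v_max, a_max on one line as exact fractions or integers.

final state: t=15, x=9, v=0 → d = 9
a_max = (3/8−0)/(3/2−0) = 1/4
max v = 3/4 over t∈[3,12] → v_max = 3/4
check: 3/4·(3+9) = 9 ✓

d=9 v_max=3/4 a_max=1/4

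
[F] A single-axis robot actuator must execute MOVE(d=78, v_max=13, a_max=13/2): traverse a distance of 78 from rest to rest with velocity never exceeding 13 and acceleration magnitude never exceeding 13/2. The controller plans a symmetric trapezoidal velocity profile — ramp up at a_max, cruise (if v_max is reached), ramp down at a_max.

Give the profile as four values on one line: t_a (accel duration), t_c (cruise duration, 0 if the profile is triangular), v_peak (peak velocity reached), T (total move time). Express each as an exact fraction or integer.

(v_max)²/a_max = 13²/(13/2) = 26
78 ≥ 26 so v_max reached
t_a = 13/(13/2) = 2; v_peak = 13
d_cruise = 78 − 26 = 52; t_c = 52/13 = 4
T = 2·2 + 4 = 8

t_a=2 t_c=4 v_peak=13 T=8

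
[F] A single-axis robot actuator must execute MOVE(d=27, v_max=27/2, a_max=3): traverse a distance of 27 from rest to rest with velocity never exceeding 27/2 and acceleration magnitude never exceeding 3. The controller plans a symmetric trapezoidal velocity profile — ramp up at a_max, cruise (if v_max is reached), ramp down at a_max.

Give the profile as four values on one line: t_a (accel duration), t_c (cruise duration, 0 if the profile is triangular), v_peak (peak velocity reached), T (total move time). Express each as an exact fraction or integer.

vₘ²/aₘ = (27/2)²/3 = 243/4
27 < 243/4 ⇒ no cruise
v_peak = √(27·3) = √81 = 9
t_a = 9/3 = 3; t_c = 0
T = 2·3 = 6

t_a=3 t_c=0 v_peak=9 T=6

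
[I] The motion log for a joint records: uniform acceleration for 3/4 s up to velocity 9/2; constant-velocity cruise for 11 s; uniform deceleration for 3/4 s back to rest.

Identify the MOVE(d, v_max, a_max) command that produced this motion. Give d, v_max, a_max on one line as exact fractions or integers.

d=423/8 v_max=9/2 a_max=6

a_max = (9/2)/(3/4) = 6
d_a = ½·9/2·3/4 = 27/16; d_c = 9/2·11 = 99/2
d = 2·27/16 + 99/2 = 423/8
t_c = 11 > 0 → v_max = v_peak = 9/2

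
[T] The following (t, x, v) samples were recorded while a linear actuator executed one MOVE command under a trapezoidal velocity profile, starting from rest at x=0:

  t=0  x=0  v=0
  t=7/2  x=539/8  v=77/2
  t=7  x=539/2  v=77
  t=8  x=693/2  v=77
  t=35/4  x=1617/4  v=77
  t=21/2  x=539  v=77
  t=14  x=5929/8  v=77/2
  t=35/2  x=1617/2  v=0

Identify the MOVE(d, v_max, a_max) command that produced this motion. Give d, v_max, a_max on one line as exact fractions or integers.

final state: t=35/2, x=1617/2, v=0 → d = 1617/2
a_max = (77/2−0)/(7/2−0) = 11
max v = 77 over t∈[7,21/2] → v_max = 77
check: 77·(7+7/2) = 1617/2 ✓

d=1617/2 v_max=77 a_max=11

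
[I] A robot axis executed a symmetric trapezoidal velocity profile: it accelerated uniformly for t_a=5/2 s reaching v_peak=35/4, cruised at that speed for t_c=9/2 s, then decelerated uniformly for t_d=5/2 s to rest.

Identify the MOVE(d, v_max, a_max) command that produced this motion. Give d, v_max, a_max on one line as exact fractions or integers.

d=245/4 v_max=35/4 a_max=7/2

a_max = (35/4)/(5/2) = 7/2
d_a = ½·35/4·5/2 = 175/16; d_c = 35/4·9/2 = 315/8
d = 2·175/16 + 315/8 = 245/4
t_c = 9/2 > 0 ⇒ limit active, v_max = 35/4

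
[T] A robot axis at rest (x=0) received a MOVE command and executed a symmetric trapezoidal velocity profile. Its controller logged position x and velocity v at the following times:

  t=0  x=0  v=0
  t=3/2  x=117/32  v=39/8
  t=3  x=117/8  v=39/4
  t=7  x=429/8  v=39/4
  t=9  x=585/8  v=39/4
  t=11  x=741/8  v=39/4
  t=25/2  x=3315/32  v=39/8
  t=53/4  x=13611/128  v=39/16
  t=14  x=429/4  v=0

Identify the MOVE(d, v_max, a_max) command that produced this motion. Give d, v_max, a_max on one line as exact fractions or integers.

d=429/4 v_max=39/4 a_max=13/4

final state: t=14, x=429/4, v=0 → d = 429/4
a_max = (39/8−0)/(3/2−0) = 13/4
max v = 39/4 over t∈[3,11] → v_max = 39/4
check: 39/4·(3+8) = 429/4 ✓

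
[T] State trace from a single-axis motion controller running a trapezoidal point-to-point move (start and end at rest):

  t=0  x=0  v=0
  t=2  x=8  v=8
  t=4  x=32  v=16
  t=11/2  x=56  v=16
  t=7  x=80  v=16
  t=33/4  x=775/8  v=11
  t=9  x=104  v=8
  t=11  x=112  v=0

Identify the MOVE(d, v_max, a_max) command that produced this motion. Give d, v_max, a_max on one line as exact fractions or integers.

final state: t=11, x=112, v=0 → d = 112
a_max = (8−0)/(2−0) = 4
max v = 16 over t∈[4,7] → v_max = 16
check: 16·(4+3) = 112 ✓

d=112 v_max=16 a_max=4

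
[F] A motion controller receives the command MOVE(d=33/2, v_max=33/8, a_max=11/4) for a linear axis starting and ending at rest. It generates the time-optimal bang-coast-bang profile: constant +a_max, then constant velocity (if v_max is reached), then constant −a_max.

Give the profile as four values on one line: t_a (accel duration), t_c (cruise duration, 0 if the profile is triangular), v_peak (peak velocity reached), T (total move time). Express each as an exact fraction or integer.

t_a=3/2 t_c=5/2 v_peak=33/8 T=11/2

vₘ²/aₘ = (33/8)²/(11/4) = 99/16
33/2 ≥ 99/16 → trapezoidal
t_a = (33/8)/(11/4) = 3/2; v_peak = 33/8
d_cruise = 33/2 − 99/16 = 165/16; t_c = (165/16)/(33/8) = 5/2
T = 2·3/2 + 5/2 = 11/2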